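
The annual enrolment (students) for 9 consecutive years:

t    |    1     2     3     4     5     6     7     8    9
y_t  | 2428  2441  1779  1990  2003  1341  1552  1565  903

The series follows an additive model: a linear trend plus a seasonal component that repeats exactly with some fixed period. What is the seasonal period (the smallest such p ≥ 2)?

3

First differences y_{t+1} − y_t: 13, -662, 211, 13, -662, 211, 13, -662, …
The difference pattern repeats every 3 terms and not for any smaller step, so p = 3.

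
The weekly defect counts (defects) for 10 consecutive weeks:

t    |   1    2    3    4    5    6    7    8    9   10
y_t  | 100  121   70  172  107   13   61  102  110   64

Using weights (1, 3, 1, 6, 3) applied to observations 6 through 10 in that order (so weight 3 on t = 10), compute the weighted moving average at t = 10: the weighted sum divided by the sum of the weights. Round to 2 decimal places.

Weighted sum: 1·13 + 3·61 + 1·102 + 6·110 + 3·64 = 13 + 183 + 102 + 660 + 192 = 1150
Weight total: 1 + 3 + 1 + 6 + 3 = 14
WMA = 1150 / 14 = 82.14

82.14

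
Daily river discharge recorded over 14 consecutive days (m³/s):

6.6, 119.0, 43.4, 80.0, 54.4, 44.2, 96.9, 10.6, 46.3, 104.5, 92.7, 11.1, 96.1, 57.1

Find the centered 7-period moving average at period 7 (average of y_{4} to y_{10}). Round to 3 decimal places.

Sum of periods 4–10: 80.0 + 54.4 + 44.2 + 96.9 + 10.6 + 46.3 + 104.5 = 436.9
Divide by 7: 436.9 / 7 = 62.414

62.414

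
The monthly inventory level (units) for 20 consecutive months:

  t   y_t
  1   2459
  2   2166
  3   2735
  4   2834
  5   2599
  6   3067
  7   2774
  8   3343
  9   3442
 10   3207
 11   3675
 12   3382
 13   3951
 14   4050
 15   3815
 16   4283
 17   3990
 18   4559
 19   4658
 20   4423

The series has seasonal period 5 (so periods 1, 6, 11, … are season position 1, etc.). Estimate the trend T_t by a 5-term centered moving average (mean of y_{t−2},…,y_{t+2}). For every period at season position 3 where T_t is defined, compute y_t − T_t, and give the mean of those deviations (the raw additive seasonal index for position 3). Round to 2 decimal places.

176.40

Season position 3 occurs at t = 3, 8, 13, 18 (where T_t is defined).
t=3: T_3 = 2558.6000; y_3 − T_3 = 2735 − 2558.6000 = 176.4000
t=8: T_8 = 3166.6000; y_8 − T_8 = 3343 − 3166.6000 = 176.4000
t=13: T_13 = 3774.6000; y_13 − T_13 = 3951 − 3774.6000 = 176.4000
t=18: T_18 = 4382.6000; y_18 − T_18 = 4559 − 4382.6000 = 176.4000
Mean deviation: (176.4000 + 176.4000 + 176.4000 + 176.4000) / 4 = 176.40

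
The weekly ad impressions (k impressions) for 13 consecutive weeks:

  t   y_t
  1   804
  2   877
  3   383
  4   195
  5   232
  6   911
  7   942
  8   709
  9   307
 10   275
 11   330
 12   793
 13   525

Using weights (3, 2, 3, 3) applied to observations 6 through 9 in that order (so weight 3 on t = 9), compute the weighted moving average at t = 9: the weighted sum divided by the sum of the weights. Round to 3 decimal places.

Weighted sum: 3·911 + 2·942 + 3·709 + 3·307 = 2733 + 1884 + 2127 + 921 = 7665
Weight total: 3 + 2 + 3 + 3 = 11
WMA = 7665 / 11 = 696.818

696.818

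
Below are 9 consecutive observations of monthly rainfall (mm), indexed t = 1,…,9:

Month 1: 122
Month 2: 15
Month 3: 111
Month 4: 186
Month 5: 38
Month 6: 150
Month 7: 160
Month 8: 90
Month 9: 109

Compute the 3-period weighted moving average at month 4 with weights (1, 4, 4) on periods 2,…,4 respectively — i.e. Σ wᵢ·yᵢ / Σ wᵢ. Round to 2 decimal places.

133.67

Weighted sum: 1·15 + 4·111 + 4·186 = 15 + 444 + 744 = 1203
Weight total: 1 + 4 + 4 = 9
WMA = 1203 / 9 = 133.67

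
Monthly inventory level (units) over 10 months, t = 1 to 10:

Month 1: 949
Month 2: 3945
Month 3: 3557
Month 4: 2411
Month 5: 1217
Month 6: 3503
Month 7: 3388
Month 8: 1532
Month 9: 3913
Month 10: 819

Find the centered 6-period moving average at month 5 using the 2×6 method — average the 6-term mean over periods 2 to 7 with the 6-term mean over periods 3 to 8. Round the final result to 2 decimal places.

Sum over 2–7: 3945 + 3557 + 2411 + 1217 + 3503 + 3388 = 18021
Sum over 3–8: 3557 + 2411 + 1217 + 3503 + 3388 + 1532 = 15608
CMA at t=5 = (18021 + 15608) / (2·6) = 33629 / 12 = 2802.42

2802.42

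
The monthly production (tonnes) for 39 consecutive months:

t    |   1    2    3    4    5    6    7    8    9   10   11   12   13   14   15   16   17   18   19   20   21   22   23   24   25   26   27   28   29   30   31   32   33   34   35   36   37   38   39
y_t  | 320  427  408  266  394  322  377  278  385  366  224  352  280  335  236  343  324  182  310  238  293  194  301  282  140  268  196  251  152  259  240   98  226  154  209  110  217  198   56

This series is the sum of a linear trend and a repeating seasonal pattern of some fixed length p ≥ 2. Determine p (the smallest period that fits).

7

First differences y_{t+1} − y_t: 107, -19, -142, 128, -72, 55, -99, 107, -19, -142, 128, -72, 55, -99, 107, -19, …
The difference pattern repeats every 7 terms and not for any smaller step, so p = 7.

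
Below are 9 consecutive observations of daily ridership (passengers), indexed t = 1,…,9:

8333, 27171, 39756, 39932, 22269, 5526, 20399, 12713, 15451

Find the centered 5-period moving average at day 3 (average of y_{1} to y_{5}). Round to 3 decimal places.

Sum of periods 1–5: 8333 + 27171 + 39756 + 39932 + 22269 = 137461
Divide by 5: 137461 / 5 = 27492.200

27492.200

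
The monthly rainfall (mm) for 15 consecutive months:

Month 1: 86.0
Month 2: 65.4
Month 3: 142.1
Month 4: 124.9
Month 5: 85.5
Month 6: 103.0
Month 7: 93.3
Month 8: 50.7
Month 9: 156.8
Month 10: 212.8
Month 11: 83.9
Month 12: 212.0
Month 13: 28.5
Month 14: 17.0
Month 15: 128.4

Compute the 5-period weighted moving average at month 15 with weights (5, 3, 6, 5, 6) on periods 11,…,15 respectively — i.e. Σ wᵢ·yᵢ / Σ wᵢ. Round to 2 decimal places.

Weighted sum: 5·83.9 + 3·212.0 + 6·28.5 + 5·17.0 + 6·128.4 = 419.5 + 636.0 + 171.0 + 85.0 + 770.4 = 2081.9
Weight total: 5 + 3 + 6 + 5 + 6 = 25
WMA = 2081.9 / 25 = 83.28

83.28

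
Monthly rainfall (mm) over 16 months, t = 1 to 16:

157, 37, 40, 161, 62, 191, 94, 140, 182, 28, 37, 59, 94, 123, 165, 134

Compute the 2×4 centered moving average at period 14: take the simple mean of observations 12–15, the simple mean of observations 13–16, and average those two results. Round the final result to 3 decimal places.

Sum over 12–15: 59 + 94 + 123 + 165 = 441
Sum over 13–16: 94 + 123 + 165 + 134 = 516
CMA at t=14 = (441 + 516) / (2·4) = 957 / 8 = 119.625

119.625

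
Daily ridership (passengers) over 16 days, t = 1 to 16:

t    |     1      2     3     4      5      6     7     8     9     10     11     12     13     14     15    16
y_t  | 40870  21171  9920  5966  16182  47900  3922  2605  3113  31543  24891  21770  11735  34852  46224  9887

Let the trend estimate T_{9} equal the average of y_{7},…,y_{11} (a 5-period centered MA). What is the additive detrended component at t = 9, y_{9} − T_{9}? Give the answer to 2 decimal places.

Trend T_9 = (3922 + 2605 + 3113 + 31543 + 24891) / 5 = 66074/5 = 13214.8000
Detrended value: 3113 − 13214.8000 = -10101.80

-10101.80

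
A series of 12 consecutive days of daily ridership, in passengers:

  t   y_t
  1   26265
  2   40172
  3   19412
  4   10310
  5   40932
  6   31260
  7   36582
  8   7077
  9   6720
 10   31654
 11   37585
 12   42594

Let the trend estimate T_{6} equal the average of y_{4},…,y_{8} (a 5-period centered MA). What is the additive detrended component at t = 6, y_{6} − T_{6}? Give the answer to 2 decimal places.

6027.80

Trend T_6 = (10310 + 40932 + 31260 + 36582 + 7077) / 5 = 126161/5 = 25232.2000
Detrended value: 31260 − 25232.2000 = 6027.80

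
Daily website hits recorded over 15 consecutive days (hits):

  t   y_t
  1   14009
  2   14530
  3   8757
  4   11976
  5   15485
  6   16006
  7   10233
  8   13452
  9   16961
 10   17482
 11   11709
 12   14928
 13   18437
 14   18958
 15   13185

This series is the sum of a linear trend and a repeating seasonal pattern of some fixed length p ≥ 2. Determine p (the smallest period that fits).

First differences y_{t+1} − y_t: 521, -5773, 3219, 3509, 521, -5773, 3219, 3509, 521, -5773, …
The difference pattern repeats every 4 terms and not for any smaller step, so p = 4.

4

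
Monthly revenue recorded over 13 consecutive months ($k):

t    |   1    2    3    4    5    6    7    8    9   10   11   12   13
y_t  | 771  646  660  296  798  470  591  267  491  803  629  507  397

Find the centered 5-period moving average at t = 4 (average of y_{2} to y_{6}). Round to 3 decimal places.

574.000

Sum of periods 2–6: 646 + 660 + 296 + 798 + 470 = 2870
Divide by 5: 2870 / 5 = 574.000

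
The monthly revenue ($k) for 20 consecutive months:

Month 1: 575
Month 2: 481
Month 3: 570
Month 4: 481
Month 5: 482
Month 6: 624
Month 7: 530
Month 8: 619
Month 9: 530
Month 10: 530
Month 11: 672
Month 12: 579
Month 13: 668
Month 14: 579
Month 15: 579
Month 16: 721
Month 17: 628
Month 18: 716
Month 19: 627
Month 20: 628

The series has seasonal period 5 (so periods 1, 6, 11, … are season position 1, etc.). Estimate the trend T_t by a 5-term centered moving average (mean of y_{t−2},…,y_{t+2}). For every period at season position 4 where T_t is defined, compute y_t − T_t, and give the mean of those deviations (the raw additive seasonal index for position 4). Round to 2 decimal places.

Season position 4 occurs at t = 4, 9, 14 (where T_t is defined).
t=4: T_4 = 527.6000; y_4 − T_4 = 481 − 527.6000 = -46.6000
t=9: T_9 = 576.2000; y_9 − T_9 = 530 − 576.2000 = -46.2000
t=14: T_14 = 625.2000; y_14 − T_14 = 579 − 625.2000 = -46.2000
Mean deviation: (-46.6000 + -46.2000 + -46.2000) / 3 = -46.33

-46.33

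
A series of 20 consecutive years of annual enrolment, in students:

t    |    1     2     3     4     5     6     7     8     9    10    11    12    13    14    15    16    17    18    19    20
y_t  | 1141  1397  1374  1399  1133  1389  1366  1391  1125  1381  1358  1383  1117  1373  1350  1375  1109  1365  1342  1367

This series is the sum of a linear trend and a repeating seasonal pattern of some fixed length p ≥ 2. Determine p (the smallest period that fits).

First differences y_{t+1} − y_t: 256, -23, 25, -266, 256, -23, 25, -266, 256, -23, …
The difference pattern repeats every 4 terms and not for any smaller step, so p = 4.

4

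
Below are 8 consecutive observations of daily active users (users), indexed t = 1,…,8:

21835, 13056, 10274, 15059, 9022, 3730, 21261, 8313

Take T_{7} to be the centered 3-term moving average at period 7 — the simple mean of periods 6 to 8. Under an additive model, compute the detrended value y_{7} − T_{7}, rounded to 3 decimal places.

10159.667

Trend T_7 = (3730 + 21261 + 8313) / 3 = 33304/3 = 11101.33333
Detrended value: 21261 − 11101.33333 = 10159.667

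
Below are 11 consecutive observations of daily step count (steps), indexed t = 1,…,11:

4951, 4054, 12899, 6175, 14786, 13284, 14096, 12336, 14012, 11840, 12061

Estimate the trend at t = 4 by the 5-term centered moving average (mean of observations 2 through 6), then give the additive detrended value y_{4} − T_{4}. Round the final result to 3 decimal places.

-4064.600

Trend T_4 = (4054 + 12899 + 6175 + 14786 + 13284) / 5 = 51198/5 = 10239.60000
Detrended value: 6175 − 10239.60000 = -4064.600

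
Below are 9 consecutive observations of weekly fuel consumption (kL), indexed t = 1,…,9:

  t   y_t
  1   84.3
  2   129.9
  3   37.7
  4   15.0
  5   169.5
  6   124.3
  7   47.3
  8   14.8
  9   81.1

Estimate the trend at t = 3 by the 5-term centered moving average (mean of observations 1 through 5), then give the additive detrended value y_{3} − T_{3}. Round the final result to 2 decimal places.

Trend T_3 = (84.3 + 129.9 + 37.7 + 15.0 + 169.5) / 5 = 436.4/5 = 87.2800
Detrended value: 37.7 − 87.2800 = -49.58

-49.58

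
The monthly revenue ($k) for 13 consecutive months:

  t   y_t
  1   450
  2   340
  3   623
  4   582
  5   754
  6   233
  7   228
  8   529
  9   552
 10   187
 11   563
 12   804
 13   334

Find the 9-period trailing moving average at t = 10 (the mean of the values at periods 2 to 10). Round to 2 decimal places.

Sum of periods 2–10: 340 + 623 + 582 + 754 + 233 + 228 + 529 + 552 + 187 = 4028
Divide by 9: 4028 / 9 = 447.56

447.56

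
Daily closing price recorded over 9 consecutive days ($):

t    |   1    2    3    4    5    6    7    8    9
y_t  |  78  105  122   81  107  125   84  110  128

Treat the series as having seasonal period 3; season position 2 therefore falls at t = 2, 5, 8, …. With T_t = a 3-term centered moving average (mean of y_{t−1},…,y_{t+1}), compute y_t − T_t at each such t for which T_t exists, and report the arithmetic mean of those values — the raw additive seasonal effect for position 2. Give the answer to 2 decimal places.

2.89

Season position 2 occurs at t = 2, 5, 8 (where T_t is defined).
t=2: T_2 = 101.6667; y_2 − T_2 = 105 − 101.6667 = 3.3333
t=5: T_5 = 104.3333; y_5 − T_5 = 107 − 104.3333 = 2.6667
t=8: T_8 = 107.3333; y_8 − T_8 = 110 − 107.3333 = 2.6667
Mean deviation: (3.3333 + 2.6667 + 2.6667) / 3 = 2.89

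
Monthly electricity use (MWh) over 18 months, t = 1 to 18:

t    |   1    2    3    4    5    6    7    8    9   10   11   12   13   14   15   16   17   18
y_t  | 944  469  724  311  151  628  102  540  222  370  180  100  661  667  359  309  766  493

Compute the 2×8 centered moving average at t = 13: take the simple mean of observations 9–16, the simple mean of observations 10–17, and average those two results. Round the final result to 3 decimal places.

392.500

Sum over 9–16: 222 + 370 + 180 + 100 + 661 + 667 + 359 + 309 = 2868
Sum over 10–17: 370 + 180 + 100 + 661 + 667 + 359 + 309 + 766 = 3412
CMA at t=13 = (2868 + 3412) / (2·8) = 6280 / 16 = 392.500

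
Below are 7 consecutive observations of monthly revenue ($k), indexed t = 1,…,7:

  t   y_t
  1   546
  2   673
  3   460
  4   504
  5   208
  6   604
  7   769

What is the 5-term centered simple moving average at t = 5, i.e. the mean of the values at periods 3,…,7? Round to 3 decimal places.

509.000

Sum of periods 3–7: 460 + 504 + 208 + 604 + 769 = 2545
Divide by 5: 2545 / 5 = 509.000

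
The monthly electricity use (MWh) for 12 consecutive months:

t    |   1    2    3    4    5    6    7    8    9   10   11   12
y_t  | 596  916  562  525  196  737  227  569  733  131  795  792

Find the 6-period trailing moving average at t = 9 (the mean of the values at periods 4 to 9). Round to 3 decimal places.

497.833

Sum of periods 4–9: 525 + 196 + 737 + 227 + 569 + 733 = 2987
Divide by 6: 2987 / 6 = 497.833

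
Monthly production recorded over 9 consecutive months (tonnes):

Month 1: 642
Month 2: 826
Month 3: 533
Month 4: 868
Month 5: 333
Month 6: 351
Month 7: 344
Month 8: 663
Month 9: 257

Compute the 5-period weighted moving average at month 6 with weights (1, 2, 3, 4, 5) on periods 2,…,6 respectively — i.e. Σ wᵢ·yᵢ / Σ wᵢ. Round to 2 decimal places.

505.53

Weighted sum: 1·826 + 2·533 + 3·868 + 4·333 + 5·351 = 826 + 1066 + 2604 + 1332 + 1755 = 7583
Weight total: 1 + 2 + 3 + 4 + 5 = 15
WMA = 7583 / 15 = 505.53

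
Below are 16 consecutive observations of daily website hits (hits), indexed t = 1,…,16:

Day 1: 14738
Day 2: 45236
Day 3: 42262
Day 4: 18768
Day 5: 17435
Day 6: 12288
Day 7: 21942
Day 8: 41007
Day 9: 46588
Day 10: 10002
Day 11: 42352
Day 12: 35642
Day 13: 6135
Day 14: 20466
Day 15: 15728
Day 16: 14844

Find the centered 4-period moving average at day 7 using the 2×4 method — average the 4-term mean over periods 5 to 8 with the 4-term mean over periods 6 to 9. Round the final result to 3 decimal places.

Sum over 5–8: 17435 + 12288 + 21942 + 41007 = 92672
Sum over 6–9: 12288 + 21942 + 41007 + 46588 = 121825
CMA at t=7 = (92672 + 121825) / (2·4) = 214497 / 8 = 26812.125

26812.125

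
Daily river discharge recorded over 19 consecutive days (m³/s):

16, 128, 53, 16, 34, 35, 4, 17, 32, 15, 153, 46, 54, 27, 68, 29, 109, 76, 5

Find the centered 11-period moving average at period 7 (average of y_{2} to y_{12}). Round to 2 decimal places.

48.45

Sum of periods 2–12: 128 + 53 + 16 + 34 + 35 + 4 + 17 + 32 + 15 + 153 + 46 = 533
Divide by 11: 533 / 11 = 48.45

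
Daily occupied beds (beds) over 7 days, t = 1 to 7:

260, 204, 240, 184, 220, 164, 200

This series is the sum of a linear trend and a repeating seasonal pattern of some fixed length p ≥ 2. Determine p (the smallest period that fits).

2

First differences y_{t+1} − y_t: -56, 36, -56, 36, -56, 36, …
The difference pattern repeats every 2 terms and not for any smaller step, so p = 2.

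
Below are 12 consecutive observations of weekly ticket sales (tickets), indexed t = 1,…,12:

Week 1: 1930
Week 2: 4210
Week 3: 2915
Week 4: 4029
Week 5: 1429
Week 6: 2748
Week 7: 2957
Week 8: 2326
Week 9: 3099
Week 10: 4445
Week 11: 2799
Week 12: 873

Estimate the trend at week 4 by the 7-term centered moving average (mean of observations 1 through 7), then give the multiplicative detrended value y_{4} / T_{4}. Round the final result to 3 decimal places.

1.395

Trend T_4 = (1930 + 4210 + 2915 + 4029 + 1429 + 2748 + 2957) / 7 = 20218/7 = 2888.28571
Ratio to trend: 4029 / 2888.28571 = 1.395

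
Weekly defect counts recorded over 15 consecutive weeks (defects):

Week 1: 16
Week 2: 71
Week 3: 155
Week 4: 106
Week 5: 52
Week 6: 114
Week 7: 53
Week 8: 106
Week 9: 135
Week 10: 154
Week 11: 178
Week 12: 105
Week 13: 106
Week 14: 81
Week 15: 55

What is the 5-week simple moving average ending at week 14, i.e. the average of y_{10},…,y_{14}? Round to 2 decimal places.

Sum of periods 10–14: 154 + 178 + 105 + 106 + 81 = 624
Divide by 5: 624 / 5 = 124.80

124.80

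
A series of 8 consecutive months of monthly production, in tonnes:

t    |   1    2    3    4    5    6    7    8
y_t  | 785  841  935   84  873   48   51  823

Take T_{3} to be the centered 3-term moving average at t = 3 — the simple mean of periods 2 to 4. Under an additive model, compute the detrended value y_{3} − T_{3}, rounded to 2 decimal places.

315.00

Trend T_3 = (841 + 935 + 84) / 3 = 1860/3 = 620.0000
Detrended value: 935 − 620.0000 = 315.00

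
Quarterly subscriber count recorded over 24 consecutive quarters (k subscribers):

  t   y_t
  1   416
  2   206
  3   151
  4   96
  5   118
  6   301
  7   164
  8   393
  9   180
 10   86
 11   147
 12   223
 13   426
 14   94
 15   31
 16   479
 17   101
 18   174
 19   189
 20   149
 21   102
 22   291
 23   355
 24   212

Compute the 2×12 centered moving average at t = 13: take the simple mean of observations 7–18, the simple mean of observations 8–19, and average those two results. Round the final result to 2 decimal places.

Sum over 7–18: 164 + 393 + 180 + 86 + 147 + 223 + 426 + 94 + 31 + 479 + 101 + 174 = 2498
Sum over 8–19: 393 + 180 + 86 + 147 + 223 + 426 + 94 + 31 + 479 + 101 + 174 + 189 = 2523
CMA at t=13 = (2498 + 2523) / (2·12) = 5021 / 24 = 209.21

209.21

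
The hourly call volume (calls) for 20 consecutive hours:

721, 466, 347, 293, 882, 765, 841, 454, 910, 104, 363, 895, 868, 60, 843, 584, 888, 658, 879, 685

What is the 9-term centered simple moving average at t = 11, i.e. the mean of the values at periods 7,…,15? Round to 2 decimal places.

Sum of periods 7–15: 841 + 454 + 910 + 104 + 363 + 895 + 868 + 60 + 843 = 5338
Divide by 9: 5338 / 9 = 593.11

593.11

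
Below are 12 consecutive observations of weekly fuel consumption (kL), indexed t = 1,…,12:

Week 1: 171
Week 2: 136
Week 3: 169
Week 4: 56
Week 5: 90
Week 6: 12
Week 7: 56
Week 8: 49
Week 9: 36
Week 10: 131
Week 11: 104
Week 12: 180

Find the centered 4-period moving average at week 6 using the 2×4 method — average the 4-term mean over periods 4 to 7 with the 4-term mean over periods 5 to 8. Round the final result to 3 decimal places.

52.625

Sum over 4–7: 56 + 90 + 12 + 56 = 214
Sum over 5–8: 90 + 12 + 56 + 49 = 207
CMA at t=6 = (214 + 207) / (2·4) = 421 / 8 = 52.625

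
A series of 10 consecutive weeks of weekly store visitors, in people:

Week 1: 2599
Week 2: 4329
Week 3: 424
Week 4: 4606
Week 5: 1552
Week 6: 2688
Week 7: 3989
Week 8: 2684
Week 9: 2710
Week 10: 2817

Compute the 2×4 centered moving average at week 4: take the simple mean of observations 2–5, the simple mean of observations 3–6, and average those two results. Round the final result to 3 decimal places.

2522.625

Sum over 2–5: 4329 + 424 + 4606 + 1552 = 10911
Sum over 3–6: 424 + 4606 + 1552 + 2688 = 9270
CMA at t=4 = (10911 + 9270) / (2·4) = 20181 / 8 = 2522.625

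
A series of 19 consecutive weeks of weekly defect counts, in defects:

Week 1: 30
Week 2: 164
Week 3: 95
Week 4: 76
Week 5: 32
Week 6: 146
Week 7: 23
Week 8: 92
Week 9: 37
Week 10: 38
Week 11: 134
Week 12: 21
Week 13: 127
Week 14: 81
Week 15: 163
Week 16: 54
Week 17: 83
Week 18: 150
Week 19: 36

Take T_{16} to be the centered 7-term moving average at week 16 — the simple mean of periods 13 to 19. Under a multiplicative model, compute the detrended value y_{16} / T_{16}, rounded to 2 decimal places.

0.54

Trend T_16 = (127 + 81 + 163 + 54 + 83 + 150 + 36) / 7 = 694/7 = 99.1429
Ratio to trend: 54 / 99.1429 = 0.54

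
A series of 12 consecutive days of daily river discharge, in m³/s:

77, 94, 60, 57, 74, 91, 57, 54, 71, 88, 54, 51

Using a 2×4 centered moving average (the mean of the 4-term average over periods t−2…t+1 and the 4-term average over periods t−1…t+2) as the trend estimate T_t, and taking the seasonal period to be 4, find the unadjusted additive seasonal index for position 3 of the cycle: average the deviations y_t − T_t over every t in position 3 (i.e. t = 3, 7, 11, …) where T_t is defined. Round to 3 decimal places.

Season position 3 occurs at t = 3, 7 (where T_t is defined).
t=3: T_3 = 71.62500; y_3 − T_3 = 60 − 71.62500 = -11.62500
t=7: T_7 = 68.62500; y_7 − T_7 = 57 − 68.62500 = -11.62500
Mean deviation: (-11.62500 + -11.62500) / 2 = -11.625

-11.625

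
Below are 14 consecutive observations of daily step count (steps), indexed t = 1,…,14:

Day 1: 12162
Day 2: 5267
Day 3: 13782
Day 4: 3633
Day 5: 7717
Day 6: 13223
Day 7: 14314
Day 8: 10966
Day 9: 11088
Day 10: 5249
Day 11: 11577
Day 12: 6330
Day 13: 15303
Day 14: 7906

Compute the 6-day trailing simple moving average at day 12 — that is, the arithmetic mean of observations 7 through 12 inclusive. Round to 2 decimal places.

Sum of periods 7–12: 14314 + 10966 + 11088 + 5249 + 11577 + 6330 = 59524
Divide by 6: 59524 / 6 = 9920.67

9920.67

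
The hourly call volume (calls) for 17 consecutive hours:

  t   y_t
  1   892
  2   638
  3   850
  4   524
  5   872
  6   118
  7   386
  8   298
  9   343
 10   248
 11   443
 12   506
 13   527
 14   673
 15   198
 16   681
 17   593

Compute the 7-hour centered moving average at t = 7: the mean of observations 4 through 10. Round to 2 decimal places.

Sum of periods 4–10: 524 + 872 + 118 + 386 + 298 + 343 + 248 = 2789
Divide by 7: 2789 / 7 = 398.43

398.43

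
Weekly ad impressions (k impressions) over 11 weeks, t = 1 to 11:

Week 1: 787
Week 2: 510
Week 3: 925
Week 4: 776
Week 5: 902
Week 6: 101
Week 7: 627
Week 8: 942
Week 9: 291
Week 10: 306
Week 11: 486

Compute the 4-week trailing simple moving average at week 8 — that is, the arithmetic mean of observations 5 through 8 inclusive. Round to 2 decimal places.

643.00

Sum of periods 5–8: 902 + 101 + 627 + 942 = 2572
Divide by 4: 2572 / 4 = 643.00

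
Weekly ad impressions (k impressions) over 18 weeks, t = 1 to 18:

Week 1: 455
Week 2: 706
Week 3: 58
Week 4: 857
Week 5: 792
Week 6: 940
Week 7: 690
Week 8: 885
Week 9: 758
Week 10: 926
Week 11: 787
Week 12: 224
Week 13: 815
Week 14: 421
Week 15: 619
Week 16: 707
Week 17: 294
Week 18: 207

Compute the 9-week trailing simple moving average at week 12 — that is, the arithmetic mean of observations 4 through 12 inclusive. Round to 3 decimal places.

Sum of periods 4–12: 857 + 792 + 940 + 690 + 885 + 758 + 926 + 787 + 224 = 6859
Divide by 9: 6859 / 9 = 762.111

762.111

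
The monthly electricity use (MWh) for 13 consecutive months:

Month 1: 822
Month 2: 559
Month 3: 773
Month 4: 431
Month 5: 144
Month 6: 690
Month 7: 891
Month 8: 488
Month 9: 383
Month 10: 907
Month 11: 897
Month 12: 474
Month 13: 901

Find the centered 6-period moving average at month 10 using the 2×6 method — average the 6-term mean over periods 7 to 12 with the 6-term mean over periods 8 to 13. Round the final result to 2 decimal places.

674.17

Sum over 7–12: 891 + 488 + 383 + 907 + 897 + 474 = 4040
Sum over 8–13: 488 + 383 + 907 + 897 + 474 + 901 = 4050
CMA at t=10 = (4040 + 4050) / (2·6) = 8090 / 12 = 674.17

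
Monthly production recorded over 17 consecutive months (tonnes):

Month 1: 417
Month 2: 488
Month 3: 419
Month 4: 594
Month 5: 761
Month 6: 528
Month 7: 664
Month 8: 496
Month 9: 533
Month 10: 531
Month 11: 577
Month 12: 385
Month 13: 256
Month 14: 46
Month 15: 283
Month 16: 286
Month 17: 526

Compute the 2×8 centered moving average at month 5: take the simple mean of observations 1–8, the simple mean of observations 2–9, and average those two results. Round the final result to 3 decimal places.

553.125

Sum over 1–8: 417 + 488 + 419 + 594 + 761 + 528 + 664 + 496 = 4367
Sum over 2–9: 488 + 419 + 594 + 761 + 528 + 664 + 496 + 533 = 4483
CMA at t=5 = (4367 + 4483) / (2·8) = 8850 / 16 = 553.125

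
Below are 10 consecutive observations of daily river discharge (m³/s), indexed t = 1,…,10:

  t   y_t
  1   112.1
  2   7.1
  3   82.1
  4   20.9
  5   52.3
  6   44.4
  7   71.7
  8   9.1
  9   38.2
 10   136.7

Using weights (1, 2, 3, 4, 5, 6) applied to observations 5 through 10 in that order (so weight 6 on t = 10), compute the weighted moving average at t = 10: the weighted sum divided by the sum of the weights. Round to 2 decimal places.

66.85

Weighted sum: 1·52.3 + 2·44.4 + 3·71.7 + 4·9.1 + 5·38.2 + 6·136.7 = 52.3 + 88.8 + 215.1 + 36.4 + 191.0 + 820.2 = 1403.8
Weight total: 1 + 2 + 3 + 4 + 5 + 6 = 21
WMA = 1403.8 / 21 = 66.85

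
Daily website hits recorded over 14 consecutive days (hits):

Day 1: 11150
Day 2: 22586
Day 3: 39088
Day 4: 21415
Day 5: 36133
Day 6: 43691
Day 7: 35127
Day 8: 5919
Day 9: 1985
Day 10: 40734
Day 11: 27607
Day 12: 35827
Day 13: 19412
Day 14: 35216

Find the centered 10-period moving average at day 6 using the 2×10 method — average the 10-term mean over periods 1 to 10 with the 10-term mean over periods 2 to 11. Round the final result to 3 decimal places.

Sum over 1–10: 11150 + 22586 + 39088 + 21415 + 36133 + 43691 + 35127 + 5919 + 1985 + 40734 = 257828
Sum over 2–11: 22586 + 39088 + 21415 + 36133 + 43691 + 35127 + 5919 + 1985 + 40734 + 27607 = 274285
CMA at t=6 = (257828 + 274285) / (2·10) = 532113 / 20 = 26605.650

26605.650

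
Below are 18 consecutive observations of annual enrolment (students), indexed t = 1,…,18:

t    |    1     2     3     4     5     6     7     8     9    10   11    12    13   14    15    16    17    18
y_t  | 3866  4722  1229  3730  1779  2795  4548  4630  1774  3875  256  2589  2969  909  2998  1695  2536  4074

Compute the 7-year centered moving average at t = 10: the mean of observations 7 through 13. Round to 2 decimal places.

2948.71

Sum of periods 7–13: 4548 + 4630 + 1774 + 3875 + 256 + 2589 + 2969 = 20641
Divide by 7: 20641 / 7 = 2948.71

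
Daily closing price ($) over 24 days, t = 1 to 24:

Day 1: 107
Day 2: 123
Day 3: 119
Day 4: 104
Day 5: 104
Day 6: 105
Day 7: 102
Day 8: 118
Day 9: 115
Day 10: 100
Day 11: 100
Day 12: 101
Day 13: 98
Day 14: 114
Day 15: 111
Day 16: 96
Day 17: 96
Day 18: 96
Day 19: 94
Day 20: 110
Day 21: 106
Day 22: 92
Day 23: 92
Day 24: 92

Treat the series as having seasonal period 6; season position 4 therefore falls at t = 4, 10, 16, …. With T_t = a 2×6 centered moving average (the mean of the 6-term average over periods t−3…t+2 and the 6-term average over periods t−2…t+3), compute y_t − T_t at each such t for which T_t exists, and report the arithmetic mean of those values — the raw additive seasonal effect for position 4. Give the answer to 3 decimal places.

-5.694

Season position 4 occurs at t = 4, 10, 16 (where T_t is defined).
t=4: T_4 = 109.91667; y_4 − T_4 = 104 − 109.91667 = -5.91667
t=10: T_10 = 105.66667; y_10 − T_10 = 100 − 105.66667 = -5.66667
t=16: T_16 = 101.50000; y_16 − T_16 = 96 − 101.50000 = -5.50000
Mean deviation: (-5.91667 + -5.66667 + -5.50000) / 3 = -5.694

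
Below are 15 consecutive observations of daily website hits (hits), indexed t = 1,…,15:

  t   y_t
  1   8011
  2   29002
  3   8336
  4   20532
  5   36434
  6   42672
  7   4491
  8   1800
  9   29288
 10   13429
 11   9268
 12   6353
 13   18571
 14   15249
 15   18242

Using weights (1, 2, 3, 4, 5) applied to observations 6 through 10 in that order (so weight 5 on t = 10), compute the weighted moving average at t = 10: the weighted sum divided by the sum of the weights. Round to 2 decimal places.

16090.07

Weighted sum: 1·42672 + 2·4491 + 3·1800 + 4·29288 + 5·13429 = 42672 + 8982 + 5400 + 117152 + 67145 = 241351
Weight total: 1 + 2 + 3 + 4 + 5 = 15
WMA = 241351 / 15 = 16090.07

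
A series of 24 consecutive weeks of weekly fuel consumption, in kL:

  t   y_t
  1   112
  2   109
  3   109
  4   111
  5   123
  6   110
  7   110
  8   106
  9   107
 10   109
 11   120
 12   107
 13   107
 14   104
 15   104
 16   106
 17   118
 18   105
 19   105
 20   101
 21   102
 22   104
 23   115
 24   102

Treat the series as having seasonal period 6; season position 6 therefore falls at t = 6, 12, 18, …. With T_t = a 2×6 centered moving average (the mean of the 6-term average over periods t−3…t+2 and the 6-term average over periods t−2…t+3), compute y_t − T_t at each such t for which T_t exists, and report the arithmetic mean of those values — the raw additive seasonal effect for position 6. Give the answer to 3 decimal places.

Season position 6 occurs at t = 6, 12, 18 (where T_t is defined).
t=6: T_6 = 111.33333; y_6 − T_6 = 110 − 111.33333 = -1.33333
t=12: T_12 = 108.75000; y_12 − T_12 = 107 − 108.75000 = -1.75000
t=18: T_18 = 106.33333; y_18 − T_18 = 105 − 106.33333 = -1.33333
Mean deviation: (-1.33333 + -1.75000 + -1.33333) / 3 = -1.472

-1.472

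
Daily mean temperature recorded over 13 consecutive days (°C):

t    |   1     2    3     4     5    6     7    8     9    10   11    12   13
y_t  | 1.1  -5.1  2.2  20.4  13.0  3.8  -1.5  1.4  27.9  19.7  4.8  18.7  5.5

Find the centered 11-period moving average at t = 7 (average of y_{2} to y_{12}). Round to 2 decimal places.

9.57

Sum of periods 2–12: (-5.1) + 2.2 + 20.4 + 13.0 + 3.8 + (-1.5) + 1.4 + 27.9 + 19.7 + 4.8 + 18.7 = 105.3
Divide by 11: 105.3 / 11 = 9.57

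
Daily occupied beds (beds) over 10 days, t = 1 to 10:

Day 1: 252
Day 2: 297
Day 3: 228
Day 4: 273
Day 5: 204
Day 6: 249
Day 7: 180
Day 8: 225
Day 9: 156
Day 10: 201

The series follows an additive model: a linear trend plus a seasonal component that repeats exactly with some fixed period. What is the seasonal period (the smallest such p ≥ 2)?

2

First differences y_{t+1} − y_t: 45, -69, 45, -69, 45, -69, …
The difference pattern repeats every 2 terms and not for any smaller step, so p = 2.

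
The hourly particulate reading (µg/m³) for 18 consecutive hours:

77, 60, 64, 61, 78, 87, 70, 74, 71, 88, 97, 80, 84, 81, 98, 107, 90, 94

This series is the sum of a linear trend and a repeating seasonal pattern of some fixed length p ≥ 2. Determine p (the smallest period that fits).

5

First differences y_{t+1} − y_t: -17, 4, -3, 17, 9, -17, 4, -3, 17, 9, -17, 4, …
The difference pattern repeats every 5 terms and not for any smaller step, so p = 5.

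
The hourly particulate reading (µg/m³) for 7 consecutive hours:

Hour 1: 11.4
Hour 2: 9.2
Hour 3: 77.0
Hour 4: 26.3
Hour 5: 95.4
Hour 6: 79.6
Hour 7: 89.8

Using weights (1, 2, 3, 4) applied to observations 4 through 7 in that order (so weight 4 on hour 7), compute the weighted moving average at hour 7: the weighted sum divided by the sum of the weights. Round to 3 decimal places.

81.510

Weighted sum: 1·26.3 + 2·95.4 + 3·79.6 + 4·89.8 = 26.3 + 190.8 + 238.8 + 359.2 = 815.1
Weight total: 1 + 2 + 3 + 4 = 10
WMA = 815.1 / 10 = 81.510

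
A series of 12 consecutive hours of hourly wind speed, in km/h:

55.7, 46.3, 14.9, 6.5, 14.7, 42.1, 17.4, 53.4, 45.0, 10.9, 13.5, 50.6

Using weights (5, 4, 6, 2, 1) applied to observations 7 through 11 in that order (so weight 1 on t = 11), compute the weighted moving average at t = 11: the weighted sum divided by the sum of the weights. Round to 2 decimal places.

33.66

Weighted sum: 5·17.4 + 4·53.4 + 6·45.0 + 2·10.9 + 1·13.5 = 87.0 + 213.6 + 270.0 + 21.8 + 13.5 = 605.9
Weight total: 5 + 4 + 6 + 2 + 1 = 18
WMA = 605.9 / 18 = 33.66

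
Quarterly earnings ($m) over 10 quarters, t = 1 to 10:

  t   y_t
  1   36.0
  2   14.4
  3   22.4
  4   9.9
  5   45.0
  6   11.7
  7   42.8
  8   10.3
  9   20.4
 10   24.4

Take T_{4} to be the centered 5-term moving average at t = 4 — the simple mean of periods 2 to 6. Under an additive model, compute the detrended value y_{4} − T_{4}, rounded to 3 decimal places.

-10.780

Trend T_4 = (14.4 + 22.4 + 9.9 + 45.0 + 11.7) / 5 = 103.4/5 = 20.68000
Detrended value: 9.9 − 20.68000 = -10.780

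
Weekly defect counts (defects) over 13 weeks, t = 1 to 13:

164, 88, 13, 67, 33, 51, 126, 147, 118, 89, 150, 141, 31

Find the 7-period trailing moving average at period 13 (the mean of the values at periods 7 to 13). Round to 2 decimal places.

Sum of periods 7–13: 126 + 147 + 118 + 89 + 150 + 141 + 31 = 802
Divide by 7: 802 / 7 = 114.57

114.57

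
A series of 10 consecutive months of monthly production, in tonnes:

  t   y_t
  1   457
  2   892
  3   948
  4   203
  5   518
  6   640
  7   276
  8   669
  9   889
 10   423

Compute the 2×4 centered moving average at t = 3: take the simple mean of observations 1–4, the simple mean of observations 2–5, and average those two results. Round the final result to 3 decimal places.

632.625

Sum over 1–4: 457 + 892 + 948 + 203 = 2500
Sum over 2–5: 892 + 948 + 203 + 518 = 2561
CMA at t=3 = (2500 + 2561) / (2·4) = 5061 / 8 = 632.625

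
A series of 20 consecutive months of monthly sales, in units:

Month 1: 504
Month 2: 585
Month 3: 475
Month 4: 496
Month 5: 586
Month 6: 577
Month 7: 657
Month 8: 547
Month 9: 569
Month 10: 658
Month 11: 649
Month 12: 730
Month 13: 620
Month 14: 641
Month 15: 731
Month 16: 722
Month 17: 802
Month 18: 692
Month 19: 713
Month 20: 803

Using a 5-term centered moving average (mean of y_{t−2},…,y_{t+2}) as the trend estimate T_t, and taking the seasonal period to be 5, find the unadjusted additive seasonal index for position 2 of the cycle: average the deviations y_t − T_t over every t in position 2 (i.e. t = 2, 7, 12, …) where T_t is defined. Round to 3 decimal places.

70.067

Season position 2 occurs at t = 7, 12, 17 (where T_t is defined).
t=7: T_7 = 587.20000; y_7 − T_7 = 657 − 587.20000 = 69.80000
t=12: T_12 = 659.60000; y_12 − T_12 = 730 − 659.60000 = 70.40000
t=17: T_17 = 732.00000; y_17 − T_17 = 802 − 732.00000 = 70.00000
Mean deviation: (69.80000 + 70.40000 + 70.00000) / 3 = 70.067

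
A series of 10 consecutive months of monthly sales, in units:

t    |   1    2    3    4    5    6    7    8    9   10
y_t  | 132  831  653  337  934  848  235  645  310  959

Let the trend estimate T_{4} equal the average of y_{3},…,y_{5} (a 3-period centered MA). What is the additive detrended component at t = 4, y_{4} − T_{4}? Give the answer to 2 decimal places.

Trend T_4 = (653 + 337 + 934) / 3 = 1924/3 = 641.3333
Detrended value: 337 − 641.3333 = -304.33

-304.33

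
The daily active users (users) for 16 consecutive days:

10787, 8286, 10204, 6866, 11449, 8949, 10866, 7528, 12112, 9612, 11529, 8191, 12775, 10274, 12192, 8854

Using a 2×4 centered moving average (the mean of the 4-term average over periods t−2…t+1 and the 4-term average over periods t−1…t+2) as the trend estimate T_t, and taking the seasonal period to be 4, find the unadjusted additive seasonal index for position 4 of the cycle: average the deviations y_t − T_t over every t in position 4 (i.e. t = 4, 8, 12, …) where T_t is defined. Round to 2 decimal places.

Season position 4 occurs at t = 4, 8, 12 (where T_t is defined).
t=4: T_4 = 9284.1250; y_4 − T_4 = 6866 − 9284.1250 = -2418.1250
t=8: T_8 = 9946.6250; y_8 − T_8 = 7528 − 9946.6250 = -2418.6250
t=12: T_12 = 10609.5000; y_12 − T_12 = 8191 − 10609.5000 = -2418.5000
Mean deviation: (-2418.1250 + -2418.6250 + -2418.5000) / 3 = -2418.42

-2418.42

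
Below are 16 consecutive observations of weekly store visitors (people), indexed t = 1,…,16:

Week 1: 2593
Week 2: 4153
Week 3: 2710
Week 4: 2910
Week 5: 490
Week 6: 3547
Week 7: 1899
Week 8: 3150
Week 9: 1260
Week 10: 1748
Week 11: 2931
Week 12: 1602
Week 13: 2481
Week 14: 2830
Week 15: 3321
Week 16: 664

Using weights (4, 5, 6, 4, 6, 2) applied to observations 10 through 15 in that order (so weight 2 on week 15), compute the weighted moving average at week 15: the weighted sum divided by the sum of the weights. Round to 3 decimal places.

Weighted sum: 4·1748 + 5·2931 + 6·1602 + 4·2481 + 6·2830 + 2·3321 = 6992 + 14655 + 9612 + 9924 + 16980 + 6642 = 64805
Weight total: 4 + 5 + 6 + 4 + 6 + 2 = 27
WMA = 64805 / 27 = 2400.185

2400.185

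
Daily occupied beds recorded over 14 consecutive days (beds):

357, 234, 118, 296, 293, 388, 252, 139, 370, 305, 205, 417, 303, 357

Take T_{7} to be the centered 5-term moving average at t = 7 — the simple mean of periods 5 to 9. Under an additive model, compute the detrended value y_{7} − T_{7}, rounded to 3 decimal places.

-36.400

Trend T_7 = (293 + 388 + 252 + 139 + 370) / 5 = 1442/5 = 288.40000
Detrended value: 252 − 288.40000 = -36.400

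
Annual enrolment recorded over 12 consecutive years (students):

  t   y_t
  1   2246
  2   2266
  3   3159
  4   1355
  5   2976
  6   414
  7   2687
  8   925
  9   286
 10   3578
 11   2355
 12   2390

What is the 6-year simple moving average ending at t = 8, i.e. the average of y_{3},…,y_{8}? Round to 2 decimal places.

1919.33

Sum of periods 3–8: 3159 + 1355 + 2976 + 414 + 2687 + 925 = 11516
Divide by 6: 11516 / 6 = 1919.33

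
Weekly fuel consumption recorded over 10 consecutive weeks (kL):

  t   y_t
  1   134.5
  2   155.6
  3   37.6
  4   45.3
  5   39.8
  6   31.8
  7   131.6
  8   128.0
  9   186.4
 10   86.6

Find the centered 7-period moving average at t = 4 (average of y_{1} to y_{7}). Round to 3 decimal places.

82.314

Sum of periods 1–7: 134.5 + 155.6 + 37.6 + 45.3 + 39.8 + 31.8 + 131.6 = 576.2
Divide by 7: 576.2 / 7 = 82.314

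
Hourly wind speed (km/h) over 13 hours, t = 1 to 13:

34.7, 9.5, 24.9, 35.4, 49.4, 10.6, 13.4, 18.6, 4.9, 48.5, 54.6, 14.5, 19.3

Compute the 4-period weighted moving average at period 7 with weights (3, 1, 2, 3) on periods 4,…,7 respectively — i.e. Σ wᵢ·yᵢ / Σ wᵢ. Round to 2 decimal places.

24.11

Weighted sum: 3·35.4 + 1·49.4 + 2·10.6 + 3·13.4 = 106.2 + 49.4 + 21.2 + 40.2 = 217.0
Weight total: 3 + 1 + 2 + 3 = 9
WMA = 217.0 / 9 = 24.11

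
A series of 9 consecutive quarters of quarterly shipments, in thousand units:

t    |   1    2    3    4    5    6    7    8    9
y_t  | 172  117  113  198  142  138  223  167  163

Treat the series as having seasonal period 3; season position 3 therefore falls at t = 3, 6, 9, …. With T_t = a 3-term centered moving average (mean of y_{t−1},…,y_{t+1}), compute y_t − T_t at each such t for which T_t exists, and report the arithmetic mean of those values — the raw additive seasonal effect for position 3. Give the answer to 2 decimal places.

Season position 3 occurs at t = 3, 6 (where T_t is defined).
t=3: T_3 = 142.6667; y_3 − T_3 = 113 − 142.6667 = -29.6667
t=6: T_6 = 167.6667; y_6 − T_6 = 138 − 167.6667 = -29.6667
Mean deviation: (-29.6667 + -29.6667) / 2 = -29.67

-29.67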